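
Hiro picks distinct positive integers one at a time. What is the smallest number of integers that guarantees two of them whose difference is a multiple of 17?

18

Integers whose pairwise differences are multiples of 17 are exactly those sharing a remainder mod 17. The 17 residue classes mod 17 are the pigeonholes.
With 17 integers one could put 1 in each residue class and have no class reach 2.
The 18th integer pushes some class to 2, so 17·1 + 1 = 18.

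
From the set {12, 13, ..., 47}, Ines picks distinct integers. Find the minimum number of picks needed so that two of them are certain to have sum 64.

A set avoiding the sum 64 can contain at most one of each pair {x, 64−x}, plus the 6 elements whose complement lies outside the range or equal to its own complement.
The integers 12, …, 32 (21 of them) are such a set: any two sum to at least 12+13 = 25 and at most 31+32 = 63 < 64.
By pigeonhole, any 22nd integer completes one of the 15 pairs, so 22 choices force a sum of 64.

22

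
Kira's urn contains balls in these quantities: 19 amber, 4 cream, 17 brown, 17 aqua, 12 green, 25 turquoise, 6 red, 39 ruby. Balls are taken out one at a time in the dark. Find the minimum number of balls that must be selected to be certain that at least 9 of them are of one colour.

An adversary could hand out at most 8 balls per colour (cream, red run out sooner): 8 + 4 + 8 + 8 + 8 + 8 + 6 + 8 = 58 balls and still no colour has 9.
By the pigeonhole principle, one more ball lands in a colour already at 8, so 59 draws are enough and 58 are not.

59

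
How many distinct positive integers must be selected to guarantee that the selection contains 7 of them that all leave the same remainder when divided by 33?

199

The 33 residue classes mod 33 are the pigeonholes.
With 198 integers one could put 6 in each residue class and have no class reach 7.
The 199th integer pushes some class to 7, so 33·6 + 1 = 199.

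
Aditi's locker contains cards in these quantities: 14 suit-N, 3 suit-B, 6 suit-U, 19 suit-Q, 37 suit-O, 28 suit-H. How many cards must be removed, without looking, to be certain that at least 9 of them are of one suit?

Put each drawn card into a box by suit. The largest draw with every box below 9 takes min(count, 8) from each suit; suits with fewer than 8 contribute all they have.
Σ min(cᵢ, 8) = 8 + 3 + 6 + 8 + 8 + 8 = 41.
Draw number 41 + 1 = 42 must push one box to 9.

42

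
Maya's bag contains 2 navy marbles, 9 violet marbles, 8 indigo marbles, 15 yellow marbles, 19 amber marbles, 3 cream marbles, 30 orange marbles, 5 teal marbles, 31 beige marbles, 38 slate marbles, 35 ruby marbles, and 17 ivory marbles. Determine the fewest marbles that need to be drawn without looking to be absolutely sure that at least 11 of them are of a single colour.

98

The 12 colours are the holes; the marbles drawn are the pigeons.
To avoid 11 of any one colour, the worst case takes at most 10 of each colour, or every marble of a colour that has fewer than 10.
That gives 2 + 9 + 8 + 10 + 10 + 3 + 10 + 5 + 10 + 10 + 10 + 10 = 97 marbles with no colour reaching 11.
The next marble forces some colour to 11, so 97 + 1 = 98.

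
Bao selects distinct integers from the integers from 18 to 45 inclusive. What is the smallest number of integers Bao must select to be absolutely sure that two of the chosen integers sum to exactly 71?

19

A set avoiding the sum 71 can contain at most one of each pair {x, 71−x}, plus the 8 elements whose complement lies outside the range.
The integers 18, …, 35 (18 of them) are such a set: any two sum to at least 18+19 = 37 and at most 34+35 = 69 < 71.
Pigeonhole: any 19th integer completes one of the 10 pairs, so 19 choices force a sum of 71.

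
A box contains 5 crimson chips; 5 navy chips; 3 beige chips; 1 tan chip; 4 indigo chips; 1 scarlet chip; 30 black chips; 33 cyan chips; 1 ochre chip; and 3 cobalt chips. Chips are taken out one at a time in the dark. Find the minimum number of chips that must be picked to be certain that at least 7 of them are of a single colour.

By the pigeonhole principle, the 10 colours are the holes; the chips drawn are the pigeons.
To avoid 7 of any one colour, the worst case takes at most 6 of each colour, or every chip of a colour that has fewer than 6.
That gives 5 + 5 + 3 + 1 + 4 + 1 + 6 + 6 + 1 + 3 = 35 chips with no colour reaching 7.
The next chip forces some colour to 7, so 35 + 1 = 36.

36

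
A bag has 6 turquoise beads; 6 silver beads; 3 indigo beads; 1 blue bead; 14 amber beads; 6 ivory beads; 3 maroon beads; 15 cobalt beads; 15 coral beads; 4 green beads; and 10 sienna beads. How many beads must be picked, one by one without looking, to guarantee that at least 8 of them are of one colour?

By pigeonhole, the 11 colours are the holes; the beads drawn are the pigeons.
To avoid 8 of any one colour, the worst case takes at most 7 of each colour, or every bead of a colour that has fewer than 7.
That gives 6 + 6 + 3 + 1 + 7 + 6 + 3 + 7 + 7 + 4 + 7 = 57 beads with no colour reaching 8.
The next bead forces some colour to 8, so 57 + 1 = 58.

58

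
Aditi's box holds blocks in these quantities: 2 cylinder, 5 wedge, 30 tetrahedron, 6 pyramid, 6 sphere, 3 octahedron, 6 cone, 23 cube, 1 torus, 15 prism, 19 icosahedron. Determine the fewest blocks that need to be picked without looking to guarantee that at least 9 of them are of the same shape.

62

Put each drawn block into a box by shape. The largest draw with every box below 9 takes min(count, 8) from each shape; shapes with fewer than 8 contribute all they have.
Σ min(cᵢ, 8) = 2 + 5 + 8 + 6 + 6 + 3 + 6 + 8 + 1 + 8 + 8 = 61.
Draw number 61 + 1 = 62 must push one box to 9.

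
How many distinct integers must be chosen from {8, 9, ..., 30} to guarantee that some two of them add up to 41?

14

Two chosen integers sum to 41 exactly when both halves of some pair {x, 41−x} with 11 ≤ x ≤ 41−x ≤ 30 are chosen — 10 such pairs.
The remaining 3 elements (those with no distinct partner in range) can never complete a 41-sum, so the worst case takes all of them and one from each pair: 3 + 10 = 13.
The 14th integer has to be the second member of some pair, so 13 + 1 = 14.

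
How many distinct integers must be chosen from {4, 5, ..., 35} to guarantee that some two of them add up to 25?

A set avoiding the sum 25 can contain at most one of each pair {x, 25−x}, plus the 14 elements whose complement lies outside the range.
The integers 13, …, 35 (23 of them) are such a set: any two sum to at least 13+14 = 27 > 25.
Pigeonhole: any 24th integer completes one of the 9 pairs, so 24 choices force a sum of 25.

24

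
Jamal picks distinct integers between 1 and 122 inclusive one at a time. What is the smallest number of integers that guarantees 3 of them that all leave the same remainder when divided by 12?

25

By the pigeonhole principle, the 12 residue classes mod 12 are the pigeonholes.
With 24 integers one could put 2 in each residue class and have no class reach 3.
The 25th integer pushes some class to 3, so 12·2 + 1 = 25.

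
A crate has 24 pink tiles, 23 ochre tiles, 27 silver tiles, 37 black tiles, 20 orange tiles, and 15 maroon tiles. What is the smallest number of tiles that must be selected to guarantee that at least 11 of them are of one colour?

61

By the pigeonhole principle, the 6 colours are the holes; the tiles drawn are the pigeons.
To avoid 11 of any one colour, the worst case takes at most 10 of each colour.
That gives 10 + 10 + 10 + 10 + 10 + 10 = 60 tiles with no colour reaching 11.
The next tile forces some colour to 11, so 60 + 1 = 61.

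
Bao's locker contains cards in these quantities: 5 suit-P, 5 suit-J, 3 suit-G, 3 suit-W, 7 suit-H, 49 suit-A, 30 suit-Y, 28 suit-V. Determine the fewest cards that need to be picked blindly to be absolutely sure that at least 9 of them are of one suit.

By the pigeonhole principle, the 8 suits are the holes; the cards drawn are the pigeons.
To avoid 9 of any one suit, the worst case takes at most 8 of each suit, or every card of a suit that has fewer than 8.
That gives 5 + 5 + 3 + 3 + 7 + 8 + 8 + 8 = 47 cards with no suit reaching 9.
The next card forces some suit to 9, so 47 + 1 = 48.

48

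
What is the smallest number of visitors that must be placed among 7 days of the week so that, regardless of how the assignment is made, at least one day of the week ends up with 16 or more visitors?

106

With 105 visitors one could put exactly 15 in each of the 7 days of the week, and no day of the week would reach 16.
One more visitor must land in a day of the week that already has 15, giving it 16.
So 7 × 15 + 1 = 106 visitors are required.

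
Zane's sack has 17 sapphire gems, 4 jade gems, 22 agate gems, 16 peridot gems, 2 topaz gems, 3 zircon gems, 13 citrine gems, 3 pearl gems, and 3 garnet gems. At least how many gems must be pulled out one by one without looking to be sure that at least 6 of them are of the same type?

36

The 9 types are the holes; the gems drawn are the pigeons.
To avoid 6 of any one type, the worst case takes at most 5 of each type, or every gem of a type that has fewer than 5.
That gives 5 + 4 + 5 + 5 + 2 + 3 + 5 + 3 + 3 = 35 gems with no type reaching 6.
The next gem forces some type to 6, so 35 + 1 = 36.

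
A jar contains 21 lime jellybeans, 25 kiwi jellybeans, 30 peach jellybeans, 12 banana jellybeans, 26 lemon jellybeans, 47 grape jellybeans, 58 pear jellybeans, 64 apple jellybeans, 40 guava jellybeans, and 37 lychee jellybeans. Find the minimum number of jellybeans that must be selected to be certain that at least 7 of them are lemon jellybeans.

In the worst case for collecting lemon jellybeans, every non-lemon jellybean comes out first.
There are 21 + 25 + 30 + 12 + 47 + 58 + 64 + 40 + 37 = 334 non-lemon jellybeans altogether.
After those, each further jellybean must be lemon, so 334 + 7 = 341 draws guarantee 7 lemon jellybeans.

341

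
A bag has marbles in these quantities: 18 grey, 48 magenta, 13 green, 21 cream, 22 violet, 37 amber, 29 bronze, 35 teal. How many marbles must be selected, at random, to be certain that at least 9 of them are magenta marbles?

184

In the worst case for collecting magenta marbles, every non-magenta marble comes out first.
There are 18 + 13 + 21 + 22 + 37 + 29 + 35 = 175 non-magenta marbles altogether.
After those, each further marble must be magenta, so 175 + 9 = 184 draws guarantee 9 magenta marbles.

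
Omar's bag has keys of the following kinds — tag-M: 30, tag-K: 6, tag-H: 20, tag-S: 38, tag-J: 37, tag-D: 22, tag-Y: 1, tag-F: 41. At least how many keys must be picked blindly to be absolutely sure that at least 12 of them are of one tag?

74

The 8 tags are the holes; the keys drawn are the pigeons.
To avoid 12 of any one tag, the worst case takes at most 11 of each tag, or every key of a tag that has fewer than 11.
That gives 11 + 6 + 11 + 11 + 11 + 11 + 1 + 11 = 73 keys with no tag reaching 12.
The next key forces some tag to 12, so 73 + 1 = 74.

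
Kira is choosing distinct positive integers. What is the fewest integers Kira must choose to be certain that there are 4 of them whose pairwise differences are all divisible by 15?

46

Integers whose pairwise differences are multiples of 15 are exactly those sharing a remainder mod 15. The 15 residue classes mod 15 are the pigeonholes.
With 45 integers one could put 3 in each residue class and have no class reach 4.
The 46th integer pushes some class to 4, so 15·3 + 1 = 46.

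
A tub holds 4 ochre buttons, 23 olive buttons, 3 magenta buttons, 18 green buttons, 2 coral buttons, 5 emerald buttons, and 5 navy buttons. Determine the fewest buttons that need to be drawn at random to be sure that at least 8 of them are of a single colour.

An adversary could hand out at most 7 buttons per colour (5 colours run out sooner): 4 + 7 + 3 + 7 + 2 + 5 + 5 = 33 buttons and still no colour has 8.
Pigeonhole: one more button lands in a colour already at 7, so 34 draws are enough and 33 are not.

34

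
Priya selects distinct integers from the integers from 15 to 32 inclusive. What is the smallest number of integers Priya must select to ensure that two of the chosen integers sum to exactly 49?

11

A set avoiding the sum 49 can contain at most one of each pair {x, 49−x}, plus the 2 elements whose complement lies outside the range.
The integers 15, …, 24 (10 of them) are such a set: any two sum to at least 15+16 = 31 and at most 23+24 = 47 < 49.
By the pigeonhole principle, any 11th integer completes one of the 8 pairs, so 11 choices force a sum of 49.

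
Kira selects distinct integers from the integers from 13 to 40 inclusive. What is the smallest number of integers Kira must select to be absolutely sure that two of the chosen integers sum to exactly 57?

17

A set avoiding the sum 57 can contain at most one of each pair {x, 57−x}, plus the 4 elements whose complement lies outside the range.
The integers 13, …, 28 (16 of them) are such a set: any two sum to at least 13+14 = 27 and at most 27+28 = 55 < 57.
Any 17th integer completes one of the 12 pairs, so 17 choices force a sum of 57.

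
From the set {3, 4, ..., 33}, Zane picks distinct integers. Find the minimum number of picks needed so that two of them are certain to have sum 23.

23

Two chosen integers sum to 23 exactly when both halves of some pair {x, 23−x} with 3 ≤ x ≤ 23−x ≤ 20 are chosen — 9 such pairs.
The remaining 13 elements (those with no distinct partner in range) can never complete a 23-sum, so the worst case takes all of them and one from each pair: 13 + 9 = 22.
Pigeonhole: the 23rd integer has to be the second member of some pair, so 22 + 1 = 23.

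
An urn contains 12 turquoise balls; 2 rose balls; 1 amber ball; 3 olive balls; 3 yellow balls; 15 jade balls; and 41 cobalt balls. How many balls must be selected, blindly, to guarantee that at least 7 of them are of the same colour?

28

An adversary could hand out at most 6 balls per colour (4 colours run out sooner): 6 + 2 + 1 + 3 + 3 + 6 + 6 = 27 balls and still no colour has 7.
By the pigeonhole principle, one more ball lands in a colour already at 6, so 28 draws are enough and 27 are not.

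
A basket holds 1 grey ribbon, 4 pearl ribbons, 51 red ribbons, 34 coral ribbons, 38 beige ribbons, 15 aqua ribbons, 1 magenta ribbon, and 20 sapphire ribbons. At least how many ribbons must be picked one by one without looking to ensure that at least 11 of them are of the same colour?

By pigeonhole, put each drawn ribbon into a box by colour. The largest draw with every box below 11 takes min(count, 10) from each colour; colours with fewer than 10 contribute all they have.
Σ min(cᵢ, 10) = 1 + 4 + 10 + 10 + 10 + 10 + 1 + 10 = 56.
Draw number 56 + 1 = 57 must push one box to 11.

57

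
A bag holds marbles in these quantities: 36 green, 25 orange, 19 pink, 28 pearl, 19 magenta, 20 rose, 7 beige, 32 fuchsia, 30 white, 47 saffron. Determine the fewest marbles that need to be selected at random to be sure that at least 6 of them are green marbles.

In the worst case for collecting green marbles, every non-green marble comes out first.
There are 25 + 19 + 28 + 19 + 20 + 7 + 32 + 30 + 47 = 227 non-green marbles altogether.
After those, each further marble must be green, so 227 + 6 = 233 draws guarantee 6 green marbles.

233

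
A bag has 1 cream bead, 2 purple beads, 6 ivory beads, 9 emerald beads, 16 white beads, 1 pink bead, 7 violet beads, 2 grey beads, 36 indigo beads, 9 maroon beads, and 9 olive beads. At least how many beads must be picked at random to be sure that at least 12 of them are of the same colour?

Put each drawn bead into a box by colour. The largest draw with every box below 12 takes min(count, 11) from each colour; colours with fewer than 11 contribute all they have.
Σ min(cᵢ, 11) = 1 + 2 + 6 + 9 + 11 + 1 + 7 + 2 + 11 + 9 + 9 = 68.
Draw number 68 + 1 = 69 must push one box to 12.

69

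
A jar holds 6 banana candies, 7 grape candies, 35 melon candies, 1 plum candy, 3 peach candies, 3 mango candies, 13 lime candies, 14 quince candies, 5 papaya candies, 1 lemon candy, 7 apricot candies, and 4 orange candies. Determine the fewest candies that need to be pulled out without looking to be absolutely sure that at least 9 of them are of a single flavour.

62

By pigeonhole, the 12 flavours are the holes; the candies drawn are the pigeons.
To avoid 9 of any one flavour, the worst case takes at most 8 of each flavour, or every candy of a flavour that has fewer than 8.
That gives 6 + 7 + 8 + 1 + 3 + 3 + 8 + 8 + 5 + 1 + 7 + 4 = 61 candies with no flavour reaching 9.
The next candy forces some flavour to 9, so 61 + 1 = 62.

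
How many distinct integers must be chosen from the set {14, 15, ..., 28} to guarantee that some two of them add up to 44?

10

A set avoiding the sum 44 can contain at most one of each pair {x, 44−x}, plus the 3 elements whose complement lies outside the range or equal to its own complement.
The integers 14, …, 22 (9 of them) are such a set: any two sum to at least 14+15 = 29 and at most 21+22 = 43 < 44.
Any 10th integer completes one of the 6 pairs, so 10 choices force a sum of 44.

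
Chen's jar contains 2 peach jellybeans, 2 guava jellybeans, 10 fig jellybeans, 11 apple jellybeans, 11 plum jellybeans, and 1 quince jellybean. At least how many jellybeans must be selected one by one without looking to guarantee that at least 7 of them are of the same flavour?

24

An adversary could hand out at most 6 jellybeans per flavour (peach, guava, quince run out sooner): 2 + 2 + 6 + 6 + 6 + 1 = 23 jellybeans and still no flavour has 7.
Pigeonhole: one more jellybean lands in a flavour already at 6, so 24 draws are enough and 23 are not.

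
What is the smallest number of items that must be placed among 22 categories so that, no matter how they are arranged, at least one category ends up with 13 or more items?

265

With 264 items one could put exactly 12 in each of the 22 categories, and no category would reach 13.
One more item must land in a category that already has 12, giving it 13.
So 22 × 12 + 1 = 265 items are required.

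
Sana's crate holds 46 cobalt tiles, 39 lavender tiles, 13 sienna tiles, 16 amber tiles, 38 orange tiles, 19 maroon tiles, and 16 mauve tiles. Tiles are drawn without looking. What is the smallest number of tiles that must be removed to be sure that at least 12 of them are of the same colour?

78

By the pigeonhole principle, put each drawn tile into a box by colour. The largest draw with every box below 12 takes min(count, 11) from each colour.
Σ min(cᵢ, 11) = 11 + 11 + 11 + 11 + 11 + 11 + 11 = 77.
Draw number 77 + 1 = 78 must push one box to 12.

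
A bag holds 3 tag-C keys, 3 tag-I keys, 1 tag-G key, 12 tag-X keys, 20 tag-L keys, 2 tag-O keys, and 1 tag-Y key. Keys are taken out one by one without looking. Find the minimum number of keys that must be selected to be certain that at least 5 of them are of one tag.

An adversary could hand out at most 4 keys per tag (5 tags run out sooner): 3 + 3 + 1 + 4 + 4 + 2 + 1 = 18 keys and still no tag has 5.
By the pigeonhole principle, one more key lands in a tag already at 4, so 19 draws are enough and 18 are not.

19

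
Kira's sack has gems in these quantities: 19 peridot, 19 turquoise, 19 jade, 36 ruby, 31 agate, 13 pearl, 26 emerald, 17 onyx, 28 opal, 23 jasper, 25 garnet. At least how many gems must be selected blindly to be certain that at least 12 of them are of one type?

122

By pigeonhole, the 11 types are the holes; the gems drawn are the pigeons.
To avoid 12 of any one type, the worst case takes at most 11 of each type.
That gives 11 + 11 + 11 + 11 + 11 + 11 + 11 + 11 + 11 + 11 + 11 = 121 gems with no type reaching 12.
The next gem forces some type to 12, so 121 + 1 = 122.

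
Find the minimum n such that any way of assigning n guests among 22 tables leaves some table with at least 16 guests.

331

With 330 guests one could put exactly 15 in each of the 22 tables, and no table would reach 16.
Pigeonhole: one more guest must land in a table that already has 15, giving it 16.
So 22 × 15 + 1 = 331 guests are required.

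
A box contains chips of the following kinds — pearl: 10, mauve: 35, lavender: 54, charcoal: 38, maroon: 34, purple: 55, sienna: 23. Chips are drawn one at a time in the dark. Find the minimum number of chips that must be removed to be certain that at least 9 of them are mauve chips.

In the worst case for collecting mauve chips, every non-mauve chip comes out first.
There are 10 + 54 + 38 + 34 + 55 + 23 = 214 non-mauve chips altogether.
After those, each further chip must be mauve, so 214 + 9 = 223 draws guarantee 9 mauve chips.

223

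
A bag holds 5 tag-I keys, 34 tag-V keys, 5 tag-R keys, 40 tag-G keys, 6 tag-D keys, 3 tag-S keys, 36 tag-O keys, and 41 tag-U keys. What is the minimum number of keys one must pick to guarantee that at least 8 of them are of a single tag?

48

The 8 tags are the holes; the keys drawn are the pigeons.
To avoid 8 of any one tag, the worst case takes at most 7 of each tag, or every key of a tag that has fewer than 7.
That gives 5 + 7 + 5 + 7 + 6 + 3 + 7 + 7 = 47 keys with no tag reaching 8.
The next key forces some tag to 8, so 47 + 1 = 48.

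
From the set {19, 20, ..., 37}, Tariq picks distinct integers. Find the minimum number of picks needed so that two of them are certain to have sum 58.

A set avoiding the sum 58 can contain at most one of each pair {x, 58−x}, plus the 3 elements whose complement lies outside the range or equal to its own complement.
The integers 19, …, 29 (11 of them) are such a set: any two sum to at least 19+20 = 39 and at most 28+29 = 57 < 58.
Any 12th integer completes one of the 8 pairs, so 12 choices force a sum of 58.

12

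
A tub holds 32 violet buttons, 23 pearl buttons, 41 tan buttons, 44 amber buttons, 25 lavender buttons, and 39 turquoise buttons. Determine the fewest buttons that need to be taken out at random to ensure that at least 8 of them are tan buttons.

171

In the worst case for collecting tan buttons, every non-tan button comes out first.
There are 32 + 23 + 44 + 25 + 39 = 163 non-tan buttons altogether.
After those, each further button must be tan, so 163 + 8 = 171 draws guarantee 8 tan buttons.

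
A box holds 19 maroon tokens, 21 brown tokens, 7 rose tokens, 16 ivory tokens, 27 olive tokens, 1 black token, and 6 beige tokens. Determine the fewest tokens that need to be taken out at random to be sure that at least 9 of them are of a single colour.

Put each drawn token into a box by colour. The largest draw with every box below 9 takes min(count, 8) from each colour; colours with fewer than 8 contribute all they have.
Σ min(cᵢ, 8) = 8 + 8 + 7 + 8 + 8 + 1 + 6 = 46.
Draw number 46 + 1 = 47 must push one box to 9.

47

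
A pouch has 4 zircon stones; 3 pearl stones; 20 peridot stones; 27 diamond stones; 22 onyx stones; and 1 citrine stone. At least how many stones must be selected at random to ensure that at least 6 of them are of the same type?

An adversary could hand out at most 5 stones per type (zircon, pearl, citrine run out sooner): 4 + 3 + 5 + 5 + 5 + 1 = 23 stones and still no type has 6.
By the pigeonhole principle, one more stone lands in a type already at 5, so 24 draws are enough and 23 are not.

24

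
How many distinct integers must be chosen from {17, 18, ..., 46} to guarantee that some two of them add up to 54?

A set avoiding the sum 54 can contain at most one of each pair {x, 54−x}, plus the 10 elements whose complement lies outside the range or equal to its own complement.
The integers 27, …, 46 (20 of them) are such a set: any two sum to at least 27+28 = 55 > 54.
Pigeonhole: any 21st integer completes one of the 10 pairs, so 21 choices force a sum of 54.

21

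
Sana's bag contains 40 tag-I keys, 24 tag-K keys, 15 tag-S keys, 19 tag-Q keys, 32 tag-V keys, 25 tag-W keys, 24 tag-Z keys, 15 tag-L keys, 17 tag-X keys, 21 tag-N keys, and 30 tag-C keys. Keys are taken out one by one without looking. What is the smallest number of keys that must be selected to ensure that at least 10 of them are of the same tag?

100

By pigeonhole, put each drawn key into a box by tag. The largest draw with every box below 10 takes min(count, 9) from each tag.
Σ min(cᵢ, 9) = 9 + 9 + 9 + 9 + 9 + 9 + 9 + 9 + 9 + 9 + 9 = 99.
Draw number 99 + 1 = 100 must push one box to 10.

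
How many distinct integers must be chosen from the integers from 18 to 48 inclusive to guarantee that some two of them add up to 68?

18

Group the elements by complementary pair {x, 68−x}: {20,48}, {21,47}, {22,46}, …, giving 14 two-element pairs, the single value 34 (it cannot pair with itself since the integers are distinct), and 2 integers whose partner 68−x falls outside [18,48].
By pigeonhole, treating each of those 17 groups as a pigeonhole, one can pick one integer per group — 17 integers — with no two summing to 68.
The 18th integer lands in an occupied pair, forcing a sum of 68.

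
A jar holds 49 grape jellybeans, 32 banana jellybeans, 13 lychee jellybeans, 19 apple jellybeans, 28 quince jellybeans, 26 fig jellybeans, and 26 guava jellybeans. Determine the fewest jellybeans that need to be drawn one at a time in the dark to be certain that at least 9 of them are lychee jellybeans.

189

In the worst case for collecting lychee jellybeans, every non-lychee jellybean comes out first.
There are 49 + 32 + 19 + 28 + 26 + 26 = 180 non-lychee jellybeans altogether.
After those, each further jellybean must be lychee, so 180 + 9 = 189 draws guarantee 9 lychee jellybeans.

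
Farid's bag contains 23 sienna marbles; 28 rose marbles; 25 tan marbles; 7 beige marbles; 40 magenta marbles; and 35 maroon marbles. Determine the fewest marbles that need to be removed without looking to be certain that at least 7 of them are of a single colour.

37

An adversary could hand out at most 6 marbles per colour: 6 + 6 + 6 + 6 + 6 + 6 = 36 marbles and still no colour has 7.
One more marble lands in a colour already at 6, so 37 draws are enough and 36 are not.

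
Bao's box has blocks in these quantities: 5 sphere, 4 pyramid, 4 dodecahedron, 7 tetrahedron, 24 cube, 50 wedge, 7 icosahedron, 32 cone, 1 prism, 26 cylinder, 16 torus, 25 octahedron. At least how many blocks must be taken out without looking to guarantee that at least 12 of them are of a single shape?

95

An adversary could hand out at most 11 blocks per shape (6 shapes run out sooner): 5 + 4 + 4 + 7 + 11 + 11 + 7 + 11 + 1 + 11 + 11 + 11 = 94 blocks and still no shape has 12.
By pigeonhole, one more block lands in a shape already at 11, so 95 draws are enough and 94 are not.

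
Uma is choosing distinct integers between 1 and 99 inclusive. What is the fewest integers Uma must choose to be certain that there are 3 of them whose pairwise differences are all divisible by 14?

29

Integers whose pairwise differences are multiples of 14 are exactly those sharing a remainder mod 14. The 14 residue classes mod 14 are the pigeonholes.
With 28 integers one could put 2 in each residue class and have no class reach 3.
The 29th integer pushes some class to 3, so 14·2 + 1 = 29.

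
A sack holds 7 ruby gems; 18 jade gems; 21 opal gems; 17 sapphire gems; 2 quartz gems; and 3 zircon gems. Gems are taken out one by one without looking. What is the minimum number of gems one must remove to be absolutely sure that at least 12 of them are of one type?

46

An adversary could hand out at most 11 gems per type (ruby, quartz, zircon run out sooner): 7 + 11 + 11 + 11 + 2 + 3 = 45 gems and still no type has 12.
Pigeonhole: one more gem lands in a type already at 11, so 46 draws are enough and 45 are not.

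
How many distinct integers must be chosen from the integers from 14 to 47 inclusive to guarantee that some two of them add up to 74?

25

A set avoiding the sum 74 can contain at most one of each pair {x, 74−x}, plus the 14 elements whose complement lies outside the range or equal to its own complement.
The integers 14, …, 37 (24 of them) are such a set: any two sum to at least 14+15 = 29 and at most 36+37 = 73 < 74.
Any 25th integer completes one of the 10 pairs, so 25 choices force a sum of 74.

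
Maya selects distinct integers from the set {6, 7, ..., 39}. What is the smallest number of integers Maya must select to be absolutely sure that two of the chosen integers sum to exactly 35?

A set avoiding the sum 35 can contain at most one of each pair {x, 35−x}, plus the 10 elements whose complement lies outside the range.
The integers 18, …, 39 (22 of them) are such a set: any two sum to at least 18+19 = 37 > 35.
Pigeonhole: any 23rd integer completes one of the 12 pairs, so 23 choices force a sum of 35.

23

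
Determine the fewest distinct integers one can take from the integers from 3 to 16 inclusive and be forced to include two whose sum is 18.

A set avoiding the sum 18 can contain at most one of each pair {x, 18−x}, plus the 2 elements whose complement lies outside the range or equal to its own complement.
The integers 9, …, 16 (8 of them) are such a set: any two sum to at least 9+10 = 19 > 18.
Pigeonhole: any 9th integer completes one of the 6 pairs, so 9 choices force a sum of 18.

9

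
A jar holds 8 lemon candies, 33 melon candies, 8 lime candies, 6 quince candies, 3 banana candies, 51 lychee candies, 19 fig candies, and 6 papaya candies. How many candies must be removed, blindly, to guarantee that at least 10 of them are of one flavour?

59

Pigeonhole: put each drawn candy into a box by flavour. The largest draw with every box below 10 takes min(count, 9) from each flavour; flavours with fewer than 9 contribute all they have.
Σ min(cᵢ, 9) = 8 + 9 + 8 + 6 + 3 + 9 + 9 + 6 = 58.
Draw number 58 + 1 = 59 must push one box to 10.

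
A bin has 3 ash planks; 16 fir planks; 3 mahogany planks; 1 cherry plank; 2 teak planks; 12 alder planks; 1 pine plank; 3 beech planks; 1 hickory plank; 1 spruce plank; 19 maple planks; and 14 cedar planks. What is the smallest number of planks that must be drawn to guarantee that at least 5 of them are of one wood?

32

Pigeonhole: the 12 woods are the holes; the planks drawn are the pigeons.
To avoid 5 of any one wood, the worst case takes at most 4 of each wood, or every plank of a wood that has fewer than 4.
That gives 3 + 4 + 3 + 1 + 2 + 4 + 1 + 3 + 1 + 1 + 4 + 4 = 31 planks with no wood reaching 5.
The next plank forces some wood to 5, so 31 + 1 = 32.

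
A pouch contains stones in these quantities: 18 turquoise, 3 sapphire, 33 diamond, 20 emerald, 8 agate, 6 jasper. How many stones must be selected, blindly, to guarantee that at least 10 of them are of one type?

An adversary could hand out at most 9 stones per type (sapphire, agate, jasper run out sooner): 9 + 3 + 9 + 9 + 8 + 6 = 44 stones and still no type has 10.
One more stone lands in a type already at 9, so 45 draws are enough and 44 are not.

45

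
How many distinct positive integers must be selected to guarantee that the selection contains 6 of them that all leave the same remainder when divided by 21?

106

By pigeonhole, the 21 residue classes mod 21 are the pigeonholes.
With 105 integers one could put 5 in each residue class and have no class reach 6.
The 106th integer pushes some class to 6, so 21·5 + 1 = 106.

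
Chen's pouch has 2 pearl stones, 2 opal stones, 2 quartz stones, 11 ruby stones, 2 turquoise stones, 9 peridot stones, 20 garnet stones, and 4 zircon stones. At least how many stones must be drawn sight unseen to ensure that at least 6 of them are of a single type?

28

Pigeonhole: put each drawn stone into a box by type. The largest draw with every box below 6 takes min(count, 5) from each type; types with fewer than 5 contribute all they have.
Σ min(cᵢ, 5) = 2 + 2 + 2 + 5 + 2 + 5 + 5 + 4 = 27.
Draw number 27 + 1 = 28 must push one box to 6.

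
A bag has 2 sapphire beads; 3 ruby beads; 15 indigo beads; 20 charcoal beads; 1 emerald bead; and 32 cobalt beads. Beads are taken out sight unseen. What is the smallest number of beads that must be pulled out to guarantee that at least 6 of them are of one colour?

22

By the pigeonhole principle, the 6 colours are the holes; the beads drawn are the pigeons.
To avoid 6 of any one colour, the worst case takes at most 5 of each colour, or every bead of a colour that has fewer than 5.
That gives 2 + 3 + 5 + 5 + 1 + 5 = 21 beads with no colour reaching 6.
The next bead forces some colour to 6, so 21 + 1 = 22.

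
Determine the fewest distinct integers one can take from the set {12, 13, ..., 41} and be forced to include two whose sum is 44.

Two chosen integers sum to 44 exactly when both halves of some pair {x, 44−x} with 12 ≤ x ≤ 44−x ≤ 32 are chosen — 10 such pairs.
The remaining 10 elements (those with no distinct partner in range) can never complete a 44-sum, so the worst case takes all of them and one from each pair: 10 + 10 = 20.
The 21st integer has to be the second member of some pair, so 20 + 1 = 21.

21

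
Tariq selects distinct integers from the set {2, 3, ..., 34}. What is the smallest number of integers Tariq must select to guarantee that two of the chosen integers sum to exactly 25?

A set avoiding the sum 25 can contain at most one of each pair {x, 25−x}, plus the 11 elements whose complement lies outside the range.
The integers 13, …, 34 (22 of them) are such a set: any two sum to at least 13+14 = 27 > 25.
Any 23rd integer completes one of the 11 pairs, so 23 choices force a sum of 25.

23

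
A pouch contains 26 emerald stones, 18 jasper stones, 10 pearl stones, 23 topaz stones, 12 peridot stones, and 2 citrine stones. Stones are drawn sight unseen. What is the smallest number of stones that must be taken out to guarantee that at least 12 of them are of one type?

57

An adversary could hand out at most 11 stones per type (pearl, citrine run out sooner): 11 + 11 + 10 + 11 + 11 + 2 = 56 stones and still no type has 12.
By pigeonhole, one more stone lands in a type already at 11, so 57 draws are enough and 56 are not.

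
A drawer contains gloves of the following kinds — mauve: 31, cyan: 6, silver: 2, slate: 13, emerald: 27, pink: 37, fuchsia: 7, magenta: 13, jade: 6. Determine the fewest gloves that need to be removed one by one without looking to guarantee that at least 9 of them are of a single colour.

62

Put each drawn glove into a box by colour. The largest draw with every box below 9 takes min(count, 8) from each colour; colours with fewer than 8 contribute all they have.
Σ min(cᵢ, 8) = 8 + 6 + 2 + 8 + 8 + 8 + 7 + 8 + 6 = 61.
Draw number 61 + 1 = 62 must push one box to 9.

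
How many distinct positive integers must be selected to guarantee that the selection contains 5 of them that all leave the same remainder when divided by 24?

97

The 24 residue classes mod 24 are the pigeonholes.
With 96 integers one could put 4 in each residue class and have no class reach 5.
The 97th integer pushes some class to 5, so 24·4 + 1 = 97.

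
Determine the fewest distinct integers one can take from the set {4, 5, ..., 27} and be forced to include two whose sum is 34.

A set avoiding the sum 34 can contain at most one of each pair {x, 34−x}, plus the 4 elements whose complement lies outside the range or equal to its own complement.
The integers 4, …, 17 (14 of them) are such a set: any two sum to at least 4+5 = 9 and at most 16+17 = 33 < 34.
Pigeonhole: any 15th integer completes one of the 10 pairs, so 15 choices force a sum of 34.

15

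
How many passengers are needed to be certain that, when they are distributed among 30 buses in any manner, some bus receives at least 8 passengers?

With 210 passengers one could put exactly 7 in each of the 30 buses, and no bus would reach 8.
One more passenger must land in a bus that already has 7, giving it 8.
So 30 × 7 + 1 = 211 passengers are required.

211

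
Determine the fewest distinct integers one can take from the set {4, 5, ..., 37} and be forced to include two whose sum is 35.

Two chosen integers sum to 35 exactly when both halves of some pair {x, 35−x} with 4 ≤ x ≤ 35−x ≤ 31 are chosen — 14 such pairs.
The remaining 6 elements (those with no distinct partner in range) can never complete a 35-sum, so the worst case takes all of them and one from each pair: 6 + 14 = 20.
The 21st integer has to be the second member of some pair, so 20 + 1 = 21.

21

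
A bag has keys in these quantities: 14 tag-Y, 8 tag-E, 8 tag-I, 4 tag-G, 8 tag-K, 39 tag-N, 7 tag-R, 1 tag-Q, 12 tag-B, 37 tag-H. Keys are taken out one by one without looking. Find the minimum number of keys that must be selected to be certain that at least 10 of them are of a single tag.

73

Put each drawn key into a box by tag. The largest draw with every box below 10 takes min(count, 9) from each tag; tags with fewer than 9 contribute all they have.
Σ min(cᵢ, 9) = 9 + 8 + 8 + 4 + 8 + 9 + 7 + 1 + 9 + 9 = 72.
Draw number 72 + 1 = 73 must push one box to 10.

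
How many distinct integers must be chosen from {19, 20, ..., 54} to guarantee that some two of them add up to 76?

Two chosen integers sum to 76 exactly when both halves of some pair {x, 76−x} with 22 ≤ x ≤ 76−x ≤ 54 are chosen — 16 such pairs.
The remaining 4 elements (those with no distinct partner in range) can never complete a 76-sum, so the worst case takes all of them and one from each pair: 4 + 16 = 20.
By the pigeonhole principle, the 21st integer has to be the second member of some pair, so 20 + 1 = 21.

21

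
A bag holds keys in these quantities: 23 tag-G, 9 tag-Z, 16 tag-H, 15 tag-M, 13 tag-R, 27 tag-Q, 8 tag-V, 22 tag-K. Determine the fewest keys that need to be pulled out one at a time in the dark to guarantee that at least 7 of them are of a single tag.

49

Put each drawn key into a box by tag. The largest draw with every box below 7 takes min(count, 6) from each tag.
Σ min(cᵢ, 6) = 6 + 6 + 6 + 6 + 6 + 6 + 6 + 6 = 48.
Draw number 48 + 1 = 49 must push one box to 7.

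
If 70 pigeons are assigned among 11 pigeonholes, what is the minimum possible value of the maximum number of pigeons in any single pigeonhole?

Pigeonhole: the 11 pigeonholes are the holes and the 70 pigeons are the pigeons.
If every pigeonhole held at most 6 pigeons, the total would be at most 11 × 6 = 66, which is less than 70.
So some pigeonhole holds at least ⌈70/11⌉ = 7 pigeons.

7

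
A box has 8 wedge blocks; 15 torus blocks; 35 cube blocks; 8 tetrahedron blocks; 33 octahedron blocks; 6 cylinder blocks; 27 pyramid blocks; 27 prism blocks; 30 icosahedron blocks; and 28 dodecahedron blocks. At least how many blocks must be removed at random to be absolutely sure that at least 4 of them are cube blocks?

In the worst case for collecting cube blocks, every non-cube block comes out first.
There are 8 + 15 + 8 + 33 + 6 + 27 + 27 + 30 + 28 = 182 non-cube blocks altogether.
After those, each further block must be cube, so 182 + 4 = 186 draws guarantee 4 cube blocks.

186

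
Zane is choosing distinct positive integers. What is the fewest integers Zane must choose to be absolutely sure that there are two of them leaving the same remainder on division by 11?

The 11 residue classes mod 11 are the pigeonholes.
With 11 integers one could put 1 in each residue class and have no class reach 2.
The 12th integer pushes some class to 2, so 11·1 + 1 = 12.

12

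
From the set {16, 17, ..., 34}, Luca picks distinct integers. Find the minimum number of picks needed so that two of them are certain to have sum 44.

A set avoiding the sum 44 can contain at most one of each pair {x, 44−x}, plus the 7 elements whose complement lies outside the range or equal to its own complement.
The integers 22, …, 34 (13 of them) are such a set: any two sum to at least 22+23 = 45 > 44.
By pigeonhole, any 14th integer completes one of the 6 pairs, so 14 choices force a sum of 44.

14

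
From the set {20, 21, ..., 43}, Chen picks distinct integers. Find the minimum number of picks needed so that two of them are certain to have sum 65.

14

A set avoiding the sum 65 can contain at most one of each pair {x, 65−x}, plus the 2 elements whose complement lies outside the range.
The integers 20, …, 32 (13 of them) are such a set: any two sum to at least 20+21 = 41 and at most 31+32 = 63 < 65.
Any 14th integer completes one of the 11 pairs, so 14 choices force a sum of 65.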